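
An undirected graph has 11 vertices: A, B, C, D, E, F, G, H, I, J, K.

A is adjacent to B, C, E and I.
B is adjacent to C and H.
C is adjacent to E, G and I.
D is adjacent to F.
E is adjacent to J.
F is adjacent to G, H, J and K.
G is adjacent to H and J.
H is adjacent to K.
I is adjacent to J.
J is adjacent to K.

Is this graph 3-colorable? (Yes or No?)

The chromatic number is 3. A, C, E are pairwise adjacent, so at least 3 colors are needed.
One proper 3-coloring: A=2, B=3, C=1, D=1, E=3, F=2, G=3, H=1, I=3, J=1, K=3.
That is already a proper 3-coloring.

Yes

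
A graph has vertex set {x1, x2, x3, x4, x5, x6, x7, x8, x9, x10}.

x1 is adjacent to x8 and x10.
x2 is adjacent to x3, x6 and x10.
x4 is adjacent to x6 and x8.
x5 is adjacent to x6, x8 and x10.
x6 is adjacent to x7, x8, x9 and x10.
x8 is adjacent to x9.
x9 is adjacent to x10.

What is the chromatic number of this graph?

3

x6, x8, x9 are mutually adjacent, so at least 3 colors are needed.
One proper 3-coloring: x1=1, x2=3, x3=1, x4=3, x5=3, x6=1, x7=2, x8=2, x9=3, x10=2. Every edge joins two different colors.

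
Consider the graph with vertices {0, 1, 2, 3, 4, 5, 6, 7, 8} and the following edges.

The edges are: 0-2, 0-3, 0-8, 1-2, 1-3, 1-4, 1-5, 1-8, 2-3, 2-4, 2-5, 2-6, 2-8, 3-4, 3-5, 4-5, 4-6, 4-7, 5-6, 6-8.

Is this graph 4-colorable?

No

1, 2, 3, 4, 5 form a clique, so at least 5 colors are needed.
So 4 colors are not enough.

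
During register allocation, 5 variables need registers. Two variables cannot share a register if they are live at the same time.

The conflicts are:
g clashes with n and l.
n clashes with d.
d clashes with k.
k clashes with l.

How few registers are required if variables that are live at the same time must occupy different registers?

3

The cycle d-k-l-g-n-d has odd length 5, so it cannot be 2-colored; at least 3 registers are needed.
3 registers suffice: register 1 → {d, l}; register 2 → {g, k}; register 3 → {n}. Each listed conflict is separated.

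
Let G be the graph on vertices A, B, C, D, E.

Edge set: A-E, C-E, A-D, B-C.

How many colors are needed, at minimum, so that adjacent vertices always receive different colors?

2

A and D are adjacent, so at least 2 colors are needed.
2 colors suffice: color 1 → {A, C}; color 2 → {B, D, E}. No two adjacent vertices share a color.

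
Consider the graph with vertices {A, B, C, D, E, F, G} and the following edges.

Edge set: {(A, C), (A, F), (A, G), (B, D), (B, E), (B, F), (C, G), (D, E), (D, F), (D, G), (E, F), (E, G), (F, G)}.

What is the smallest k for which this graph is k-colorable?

4

B, D, E, F are pairwise adjacent (a clique of size 4), so at least 4 colors are needed.
4 colors suffice: color 1 → {B, G}; color 2 → {C, F}; color 3 → {A, E}; color 4 → {D}. Each edge has distinct colors on its endpoints.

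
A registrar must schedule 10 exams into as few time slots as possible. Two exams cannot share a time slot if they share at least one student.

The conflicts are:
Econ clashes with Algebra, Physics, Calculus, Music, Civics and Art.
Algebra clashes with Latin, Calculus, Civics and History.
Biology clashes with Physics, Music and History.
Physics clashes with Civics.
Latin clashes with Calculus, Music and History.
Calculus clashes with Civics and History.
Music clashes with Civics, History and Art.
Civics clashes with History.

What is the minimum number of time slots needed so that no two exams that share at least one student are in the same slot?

4

Econ, Algebra, Calculus, Civics are mutually in conflict, so at least 4 time slots are needed.
4 time slots suffice: time slot 1 → {Algebra, Physics, Music}; time slot 2 → {Biology, Latin, Civics, Art}; time slot 3 → {Econ, History}; time slot 4 → {Calculus}. Each listed conflict is separated.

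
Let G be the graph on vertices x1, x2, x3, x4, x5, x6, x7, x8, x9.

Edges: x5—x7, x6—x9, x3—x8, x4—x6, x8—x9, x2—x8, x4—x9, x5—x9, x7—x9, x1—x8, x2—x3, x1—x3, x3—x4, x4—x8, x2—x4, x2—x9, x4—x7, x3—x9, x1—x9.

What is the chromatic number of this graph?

x2, x3, x4, x8, x9 are mutually adjacent (a clique of size 5), so at least 5 colors are needed.
5 colors suffice: color 1 → {x9}; color 2 → {x1, x4, x5}; color 3 → {x3, x6, x7}; color 4 → {x8}; color 5 → {x2}. No two adjacent vertices share a color.

5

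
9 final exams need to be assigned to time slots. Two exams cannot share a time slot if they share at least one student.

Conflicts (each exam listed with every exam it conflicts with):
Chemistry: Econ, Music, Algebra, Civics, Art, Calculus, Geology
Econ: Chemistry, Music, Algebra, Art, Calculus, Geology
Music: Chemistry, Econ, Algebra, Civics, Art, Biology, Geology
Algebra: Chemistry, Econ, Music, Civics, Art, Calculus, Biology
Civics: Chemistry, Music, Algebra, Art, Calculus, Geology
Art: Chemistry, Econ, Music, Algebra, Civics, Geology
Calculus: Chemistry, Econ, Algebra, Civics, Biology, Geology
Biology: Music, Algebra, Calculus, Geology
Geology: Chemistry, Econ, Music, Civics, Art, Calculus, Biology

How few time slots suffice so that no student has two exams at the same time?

5

Chemistry, Econ, Music, Art, Geology all conflict with each other, so at least 5 time slots are needed.
Using 5 time slots: Chemistry=2, Econ=5, Music=3, Algebra=1, Civics=5, Art=4, Calculus=3, Biology=2, Geology=1. No two conflicting exams share a time slot.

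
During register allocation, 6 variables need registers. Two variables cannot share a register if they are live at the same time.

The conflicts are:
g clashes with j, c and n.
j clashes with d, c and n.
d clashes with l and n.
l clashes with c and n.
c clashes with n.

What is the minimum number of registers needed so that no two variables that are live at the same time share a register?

g, j, c, n all conflict with each other, so at least 4 registers are needed.
A valid assignment using 4 registers: g=4, j=3, d=2, l=3, c=2, n=1. Every pair that conflicts lands in different registers.

4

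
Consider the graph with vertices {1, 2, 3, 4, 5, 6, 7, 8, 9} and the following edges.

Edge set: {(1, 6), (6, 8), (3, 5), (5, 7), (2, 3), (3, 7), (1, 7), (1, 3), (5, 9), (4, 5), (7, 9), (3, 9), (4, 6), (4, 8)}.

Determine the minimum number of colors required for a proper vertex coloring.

4

3, 5, 7, 9 are mutually adjacent (a clique of size 4), so at least 4 colors are needed.
4 colors suffice: color a → {3, 4}; color b → {1, 2, 5, 8}; color c → {6, 7}; color d → {9}. No two adjacent vertices share a color.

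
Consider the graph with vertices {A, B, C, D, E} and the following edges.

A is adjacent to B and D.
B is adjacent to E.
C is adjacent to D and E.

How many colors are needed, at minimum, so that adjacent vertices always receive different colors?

3

The cycle E-C-D-A-B-E has odd length 5, so it cannot be 2-colored; at least 3 colors are needed.
3 colors suffice: A=blue, B=red, C=blue, D=red, E=green. Each edge has distinct colors on its endpoints.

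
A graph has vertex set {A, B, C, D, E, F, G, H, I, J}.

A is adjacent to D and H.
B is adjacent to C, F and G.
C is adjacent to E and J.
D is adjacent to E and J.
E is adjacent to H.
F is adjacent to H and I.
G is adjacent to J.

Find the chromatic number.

The cycle E-H-F-B-C-E has odd length 5, so it cannot be 2-colored; at least 3 colors are needed.
A valid assignment using 3 colors: A=blue, B=blue, C=red, D=red, E=blue, F=red, G=red, H=green, I=blue, J=blue. No two adjacent vertices share a color.

3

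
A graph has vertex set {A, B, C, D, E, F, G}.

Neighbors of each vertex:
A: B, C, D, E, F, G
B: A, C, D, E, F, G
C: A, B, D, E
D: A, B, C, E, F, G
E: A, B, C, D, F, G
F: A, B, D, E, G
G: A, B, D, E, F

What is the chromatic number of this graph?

A, B, D, E, F, G form a clique, so at least 6 colors are needed.
A valid assignment using 6 colors: A=1, B=3, C=5, D=2, E=4, F=6, G=5. Every edge joins two different colors.

6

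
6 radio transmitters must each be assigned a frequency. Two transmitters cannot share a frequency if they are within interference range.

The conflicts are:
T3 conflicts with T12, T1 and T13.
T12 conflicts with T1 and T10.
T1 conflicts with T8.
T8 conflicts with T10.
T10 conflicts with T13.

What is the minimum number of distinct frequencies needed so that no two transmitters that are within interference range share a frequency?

3

T3, T12, T1 are mutually in conflict, so at least 3 frequencies are needed.
3 frequencies suffice: frequency 1 → {T1, T10}; frequency 2 → {T3, T8}; frequency 3 → {T12, T13}. Every pair that conflicts lands in different frequencies.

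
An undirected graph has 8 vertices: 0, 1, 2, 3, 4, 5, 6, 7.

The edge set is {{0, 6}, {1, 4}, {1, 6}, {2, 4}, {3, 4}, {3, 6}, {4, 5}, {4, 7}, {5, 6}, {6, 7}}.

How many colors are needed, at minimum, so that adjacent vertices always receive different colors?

2

5 and 6 are adjacent, so at least 2 colors are needed.
2 colors suffice: color a → {4, 6}; color b → {0, 1, 2, 3, 5, 7}. Each edge has distinct colors on its endpoints.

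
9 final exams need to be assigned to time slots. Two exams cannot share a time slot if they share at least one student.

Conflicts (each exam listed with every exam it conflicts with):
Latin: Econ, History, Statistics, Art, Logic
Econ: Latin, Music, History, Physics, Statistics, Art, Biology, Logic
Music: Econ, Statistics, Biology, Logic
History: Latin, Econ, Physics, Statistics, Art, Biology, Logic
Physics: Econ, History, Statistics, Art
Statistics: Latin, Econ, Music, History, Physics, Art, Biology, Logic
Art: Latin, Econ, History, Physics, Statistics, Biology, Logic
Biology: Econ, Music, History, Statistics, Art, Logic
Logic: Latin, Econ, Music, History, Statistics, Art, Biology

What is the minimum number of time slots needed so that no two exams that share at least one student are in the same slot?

6

Econ, History, Statistics, Art, Biology, Logic are mutually in conflict, so at least 6 time slots are needed.
Using 6 time slots: Latin=6, Econ=2, Music=4, History=4, Physics=3, Statistics=1, Art=5, Biology=6, Logic=3. No two conflicting exams share a time slot.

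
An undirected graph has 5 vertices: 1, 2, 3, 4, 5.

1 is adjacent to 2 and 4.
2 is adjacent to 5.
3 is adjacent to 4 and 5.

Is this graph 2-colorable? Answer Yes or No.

The cycle 3-4-1-2-5-3 has odd length 5, so it cannot be 2-colored; at least 3 colors are needed.
So 2 colors are not enough.

No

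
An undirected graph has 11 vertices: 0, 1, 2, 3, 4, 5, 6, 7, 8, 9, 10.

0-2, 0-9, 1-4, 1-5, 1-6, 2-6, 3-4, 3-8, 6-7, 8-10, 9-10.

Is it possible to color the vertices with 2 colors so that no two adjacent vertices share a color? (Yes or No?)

No

The cycle 6-1-4-3-8-10-9-0-2-6 has odd length 9, so it cannot be 2-colored; at least 3 colors are needed.
So 2 colors are not enough.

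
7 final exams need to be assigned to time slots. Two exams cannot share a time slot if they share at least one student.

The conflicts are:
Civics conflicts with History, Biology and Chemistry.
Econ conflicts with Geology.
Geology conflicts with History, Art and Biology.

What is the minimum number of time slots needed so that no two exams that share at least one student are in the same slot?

Geology and Art conflict, so at least 2 time slots are needed.
2 time slots suffice: time slot 1 → {Civics, Geology}; time slot 2 → {Econ, History, Art, Biology, Chemistry}. Every pair that conflicts lands in different time slots.

2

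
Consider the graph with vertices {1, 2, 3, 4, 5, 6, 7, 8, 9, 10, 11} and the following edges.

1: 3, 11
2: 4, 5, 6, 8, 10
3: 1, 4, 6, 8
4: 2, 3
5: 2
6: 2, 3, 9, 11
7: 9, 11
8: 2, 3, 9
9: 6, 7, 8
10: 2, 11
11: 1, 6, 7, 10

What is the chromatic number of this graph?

2

10 and 11 are adjacent, so at least 2 colors are needed.
A valid assignment using 2 colors: 1=blue, 2=red, 3=red, 4=blue, 5=blue, 6=blue, 7=blue, 8=blue, 9=red, 10=blue, 11=red. Each edge has distinct colors on its endpoints.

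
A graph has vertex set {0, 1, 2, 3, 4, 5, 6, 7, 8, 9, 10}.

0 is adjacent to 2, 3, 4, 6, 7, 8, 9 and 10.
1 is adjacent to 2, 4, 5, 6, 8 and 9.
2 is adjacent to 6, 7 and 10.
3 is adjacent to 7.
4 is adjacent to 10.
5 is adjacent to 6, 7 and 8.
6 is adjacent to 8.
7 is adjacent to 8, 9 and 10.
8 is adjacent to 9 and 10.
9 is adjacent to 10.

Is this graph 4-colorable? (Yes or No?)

No

0, 7, 8, 9, 10 form a clique, so at least 5 colors are needed.
So 4 colors are not enough.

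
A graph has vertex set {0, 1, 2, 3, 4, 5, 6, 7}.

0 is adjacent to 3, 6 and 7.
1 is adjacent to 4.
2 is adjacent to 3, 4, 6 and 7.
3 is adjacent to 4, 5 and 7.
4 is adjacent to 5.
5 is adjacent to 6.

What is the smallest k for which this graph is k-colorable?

3

2, 3, 4 are mutually adjacent, so at least 3 colors are needed.
One proper 3-coloring: 0=b, 1=a, 2=b, 3=a, 4=c, 5=b, 6=a, 7=c. No two adjacent vertices share a color.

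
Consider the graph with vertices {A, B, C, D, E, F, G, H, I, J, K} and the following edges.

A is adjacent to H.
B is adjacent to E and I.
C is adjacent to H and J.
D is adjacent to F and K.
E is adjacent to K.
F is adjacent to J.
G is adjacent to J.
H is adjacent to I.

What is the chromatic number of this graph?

The cycle K-E-B-I-H-C-J-F-D-K has odd length 9, so it cannot be 2-colored; at least 3 colors are needed.
3 colors suffice: color red → {B, D, H, J}; color blue → {A, C, E, F, G, I}; color green → {K}. Every edge joins two different colors.

3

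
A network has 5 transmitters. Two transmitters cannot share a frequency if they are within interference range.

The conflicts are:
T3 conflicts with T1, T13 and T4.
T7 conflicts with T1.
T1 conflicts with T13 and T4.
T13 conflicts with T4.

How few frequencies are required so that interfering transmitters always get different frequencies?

T3, T1, T13, T4 all conflict with each other, so at least 4 frequencies are needed.
4 frequencies suffice: frequency 1 → {T1}; frequency 2 → {T7, T13}; frequency 3 → {T3}; frequency 4 → {T4}. Every pair that conflicts lands in different frequencies.

4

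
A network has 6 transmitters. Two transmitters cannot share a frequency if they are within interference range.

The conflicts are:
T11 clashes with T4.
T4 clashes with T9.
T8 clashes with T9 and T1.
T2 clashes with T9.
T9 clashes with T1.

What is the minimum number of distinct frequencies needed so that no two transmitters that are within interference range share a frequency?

T8, T9, T1 pairwise conflict, so at least 3 frequencies are needed.
A valid assignment using 3 frequencies: T11=1, T4=2, T8=3, T2=2, T9=1, T1=2. Each listed conflict is separated.

3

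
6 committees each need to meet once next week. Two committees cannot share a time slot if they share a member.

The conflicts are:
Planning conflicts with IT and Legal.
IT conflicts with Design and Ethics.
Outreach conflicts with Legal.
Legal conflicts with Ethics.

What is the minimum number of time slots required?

2

Legal and Ethics conflict, so at least 2 time slots are needed.
2 time slots suffice: time slot 1 → {IT, Legal}; time slot 2 → {Planning, Design, Outreach, Ethics}. No two conflicting committees share a time slot.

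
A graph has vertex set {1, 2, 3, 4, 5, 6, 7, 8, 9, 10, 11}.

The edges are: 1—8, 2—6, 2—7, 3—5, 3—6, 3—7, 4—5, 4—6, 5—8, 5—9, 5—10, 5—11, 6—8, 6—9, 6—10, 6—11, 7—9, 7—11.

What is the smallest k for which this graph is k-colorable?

7 and 11 are adjacent, so at least 2 colors are needed.
2 colors suffice: color a → {1, 5, 6, 7}; color b → {2, 3, 4, 8, 9, 10, 11}. Every edge joins two different colors.

2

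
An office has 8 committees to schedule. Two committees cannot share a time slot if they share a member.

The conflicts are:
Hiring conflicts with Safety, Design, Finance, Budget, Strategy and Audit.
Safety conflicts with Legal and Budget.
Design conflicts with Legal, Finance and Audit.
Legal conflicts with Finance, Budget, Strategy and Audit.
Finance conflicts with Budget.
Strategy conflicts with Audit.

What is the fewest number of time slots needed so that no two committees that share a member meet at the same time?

3

Legal, Strategy, Audit all conflict with each other, so at least 3 time slots are needed.
Using 3 time slots: Hiring=1, Safety=3, Design=2, Legal=1, Finance=3, Budget=2, Strategy=2, Audit=3. No two conflicting committees share a time slot.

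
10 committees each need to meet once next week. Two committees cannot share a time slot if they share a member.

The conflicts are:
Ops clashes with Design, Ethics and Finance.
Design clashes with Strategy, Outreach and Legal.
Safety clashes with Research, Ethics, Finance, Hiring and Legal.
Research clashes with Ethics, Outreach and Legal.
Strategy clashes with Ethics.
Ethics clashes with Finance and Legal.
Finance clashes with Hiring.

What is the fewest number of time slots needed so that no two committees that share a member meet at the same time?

Safety, Research, Ethics, Legal pairwise conflict, so at least 4 time slots are needed.
4 time slots suffice: Ops=2, Design=1, Safety=2, Research=3, Strategy=2, Ethics=1, Outreach=2, Finance=3, Hiring=1, Legal=4. Every pair that conflicts lands in different time slots.

4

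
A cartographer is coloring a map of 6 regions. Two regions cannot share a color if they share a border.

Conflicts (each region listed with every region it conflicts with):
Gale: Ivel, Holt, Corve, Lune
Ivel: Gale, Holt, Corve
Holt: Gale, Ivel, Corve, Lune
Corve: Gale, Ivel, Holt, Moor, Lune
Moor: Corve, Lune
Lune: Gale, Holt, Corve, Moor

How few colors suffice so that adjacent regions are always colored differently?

Gale, Holt, Corve, Lune all conflict with each other, so at least 4 colors are needed.
4 colors suffice: color 1 → {Corve}; color 2 → {Holt, Moor}; color 3 → {Ivel, Lune}; color 4 → {Gale}. Each listed conflict is separated.

4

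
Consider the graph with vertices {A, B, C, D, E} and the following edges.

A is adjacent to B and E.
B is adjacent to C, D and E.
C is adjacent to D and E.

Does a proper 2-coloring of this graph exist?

B, C, D form a triangle, so at least 3 colors are needed.
So 2 colors are not enough.

No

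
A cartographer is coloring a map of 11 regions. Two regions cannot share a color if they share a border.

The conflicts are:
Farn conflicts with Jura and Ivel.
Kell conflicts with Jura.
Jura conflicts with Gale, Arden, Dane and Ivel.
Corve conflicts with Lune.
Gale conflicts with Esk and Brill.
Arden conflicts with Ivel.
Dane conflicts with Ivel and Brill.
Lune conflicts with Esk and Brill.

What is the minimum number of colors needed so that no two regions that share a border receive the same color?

3

Jura, Dane, Ivel pairwise conflict, so at least 3 colors are needed.
3 colors suffice: color 1 → {Jura, Corve, Esk, Brill}; color 2 → {Kell, Gale, Lune, Ivel}; color 3 → {Farn, Arden, Dane}. Every pair that conflicts lands in different colors.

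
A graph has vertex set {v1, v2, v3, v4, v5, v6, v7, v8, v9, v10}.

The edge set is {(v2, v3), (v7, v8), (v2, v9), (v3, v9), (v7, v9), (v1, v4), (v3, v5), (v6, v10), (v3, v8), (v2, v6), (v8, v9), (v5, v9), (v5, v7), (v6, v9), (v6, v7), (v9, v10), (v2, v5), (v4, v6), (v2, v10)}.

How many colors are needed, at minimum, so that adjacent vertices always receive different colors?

4

v2, v6, v9, v10 are mutually adjacent (a clique of size 4), so at least 4 colors are needed.
4 colors suffice: color 1 → {v4, v9}; color 2 → {v1, v5, v6, v8}; color 3 → {v2, v7}; color 4 → {v3, v10}. Every edge joins two different colors.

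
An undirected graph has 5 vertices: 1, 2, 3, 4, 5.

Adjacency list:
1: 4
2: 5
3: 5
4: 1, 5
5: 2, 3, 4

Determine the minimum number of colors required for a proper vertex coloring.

2

1 and 4 are adjacent, so at least 2 colors are needed.
2 colors suffice: 1=a, 2=b, 3=b, 4=b, 5=a. Every edge joins two different colors.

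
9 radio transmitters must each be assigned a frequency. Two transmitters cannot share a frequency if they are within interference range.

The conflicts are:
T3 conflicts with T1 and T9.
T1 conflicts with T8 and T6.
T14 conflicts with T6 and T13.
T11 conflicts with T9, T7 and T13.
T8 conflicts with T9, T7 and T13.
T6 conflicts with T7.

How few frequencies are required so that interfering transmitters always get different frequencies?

3

The cycle T14-T13-T11-T7-T6-T14 has odd length 5, so it cannot be 2-colored; at least 3 frequencies are needed.
3 frequencies suffice: frequency 1 → {T3, T11, T8, T6}; frequency 2 → {T1, T9, T7, T13}; frequency 3 → {T14}. Each listed conflict is separated.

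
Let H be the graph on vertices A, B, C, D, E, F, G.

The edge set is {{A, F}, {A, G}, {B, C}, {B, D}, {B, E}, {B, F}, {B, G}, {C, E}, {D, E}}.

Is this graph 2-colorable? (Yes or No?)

No

B, D, E are mutually adjacent, so at least 3 colors are needed.
So 2 colors are not enough.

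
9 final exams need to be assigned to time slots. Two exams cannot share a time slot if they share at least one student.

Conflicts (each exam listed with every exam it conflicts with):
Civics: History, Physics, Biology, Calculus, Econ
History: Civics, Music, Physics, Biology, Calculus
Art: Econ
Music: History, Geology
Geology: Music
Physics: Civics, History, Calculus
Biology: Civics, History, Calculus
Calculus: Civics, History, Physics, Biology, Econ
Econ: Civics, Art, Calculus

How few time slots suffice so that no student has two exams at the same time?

Civics, History, Biology, Calculus pairwise conflict, so at least 4 time slots are needed.
A valid assignment using 4 time slots: Civics=2, History=3, Art=1, Music=1, Geology=2, Physics=4, Biology=4, Calculus=1, Econ=3. Each listed conflict is separated.

4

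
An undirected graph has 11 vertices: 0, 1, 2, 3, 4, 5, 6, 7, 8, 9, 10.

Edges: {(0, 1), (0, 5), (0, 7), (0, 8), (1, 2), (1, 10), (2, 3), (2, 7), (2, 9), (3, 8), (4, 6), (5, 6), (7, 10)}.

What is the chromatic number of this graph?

3

The cycle 8-3-2-1-0-8 has odd length 5, so it cannot be 2-colored; at least 3 colors are needed.
3 colors suffice: color red → {0, 2, 6, 10}; color blue → {1, 4, 5, 7, 8, 9}; color green → {3}. No two adjacent vertices share a color.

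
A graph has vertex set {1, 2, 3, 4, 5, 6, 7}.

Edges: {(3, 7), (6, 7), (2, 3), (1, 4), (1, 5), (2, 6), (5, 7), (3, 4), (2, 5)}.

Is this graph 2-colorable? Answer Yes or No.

The cycle 2-5-1-4-3-2 has odd length 5, so it cannot be 2-colored; at least 3 colors are needed.
So 2 colors are not enough.

No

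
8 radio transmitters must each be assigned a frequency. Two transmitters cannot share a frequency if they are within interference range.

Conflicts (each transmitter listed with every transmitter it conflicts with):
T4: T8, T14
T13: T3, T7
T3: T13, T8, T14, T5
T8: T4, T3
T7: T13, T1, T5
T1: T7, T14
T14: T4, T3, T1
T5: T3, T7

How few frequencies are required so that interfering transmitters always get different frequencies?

3

The cycle T3-T14-T1-T7-T5-T3 has odd length 5, so it cannot be 2-colored; at least 3 frequencies are needed.
3 frequencies suffice: frequency 1 → {T4, T3, T7}; frequency 2 → {T13, T8, T14, T5}; frequency 3 → {T1}. Every pair that conflicts lands in different frequencies.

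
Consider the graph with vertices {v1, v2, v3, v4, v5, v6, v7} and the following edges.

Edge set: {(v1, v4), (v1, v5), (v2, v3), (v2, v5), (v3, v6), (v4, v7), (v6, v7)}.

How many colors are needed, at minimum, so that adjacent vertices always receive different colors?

3

The cycle v4-v1-v5-v2-v3-v6-v7-v4 has odd length 7, so it cannot be 2-colored; at least 3 colors are needed.
3 colors suffice: v1=3, v2=1, v3=2, v4=1, v5=2, v6=1, v7=2. No two adjacent vertices share a color.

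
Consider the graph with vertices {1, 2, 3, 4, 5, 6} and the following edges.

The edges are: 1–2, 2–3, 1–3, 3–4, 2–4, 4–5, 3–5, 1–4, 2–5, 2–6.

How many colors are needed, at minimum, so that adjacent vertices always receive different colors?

4

1, 2, 3, 4 are pairwise adjacent (a clique of size 4), so at least 4 colors are needed.
4 colors suffice: color red → {2}; color blue → {4, 6}; color green → {3}; color yellow → {1, 5}. Each edge has distinct colors on its endpoints.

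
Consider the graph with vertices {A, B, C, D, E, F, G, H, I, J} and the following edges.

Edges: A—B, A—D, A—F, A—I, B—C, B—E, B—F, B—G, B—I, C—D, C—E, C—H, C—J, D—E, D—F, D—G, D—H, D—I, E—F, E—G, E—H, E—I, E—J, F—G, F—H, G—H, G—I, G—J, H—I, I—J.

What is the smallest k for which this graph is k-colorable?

5

D, E, G, H, I form a clique, so at least 5 colors are needed.
5 colors suffice: A=red, B=yellow, C=blue, D=yellow, E=red, F=blue, G=green, H=purple, I=blue, J=yellow. Each edge has distinct colors on its endpoints.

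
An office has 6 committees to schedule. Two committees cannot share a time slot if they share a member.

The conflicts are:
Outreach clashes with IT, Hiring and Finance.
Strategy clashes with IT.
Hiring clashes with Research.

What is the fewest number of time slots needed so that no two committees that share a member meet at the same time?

Strategy and IT conflict, so at least 2 time slots are needed.
Using 2 time slots: Outreach=1, Strategy=1, IT=2, Hiring=2, Finance=2, Research=1. Each listed conflict is separated.

2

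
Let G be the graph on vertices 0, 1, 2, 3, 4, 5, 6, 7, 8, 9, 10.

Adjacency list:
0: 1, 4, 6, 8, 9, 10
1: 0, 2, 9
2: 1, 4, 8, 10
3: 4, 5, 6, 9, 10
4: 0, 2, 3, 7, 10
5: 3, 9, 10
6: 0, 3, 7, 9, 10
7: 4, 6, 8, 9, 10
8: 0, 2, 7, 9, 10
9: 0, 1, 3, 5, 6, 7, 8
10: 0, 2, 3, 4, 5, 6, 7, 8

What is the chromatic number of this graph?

3

3, 5, 10 form a triangle, so at least 3 colors are needed.
A valid assignment using 3 colors: 0=b, 1=c, 2=b, 3=b, 4=c, 5=c, 6=c, 7=b, 8=c, 9=a, 10=a. No two adjacent vertices share a color.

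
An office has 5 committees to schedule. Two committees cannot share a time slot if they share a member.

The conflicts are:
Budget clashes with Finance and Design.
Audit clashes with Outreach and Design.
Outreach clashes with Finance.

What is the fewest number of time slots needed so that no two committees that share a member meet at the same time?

3

The cycle Audit-Design-Budget-Finance-Outreach-Audit has odd length 5, so it cannot be 2-colored; at least 3 time slots are needed.
Using 3 time slots: Budget=1, Audit=1, Outreach=3, Finance=2, Design=2. Every pair that conflicts lands in different time slots.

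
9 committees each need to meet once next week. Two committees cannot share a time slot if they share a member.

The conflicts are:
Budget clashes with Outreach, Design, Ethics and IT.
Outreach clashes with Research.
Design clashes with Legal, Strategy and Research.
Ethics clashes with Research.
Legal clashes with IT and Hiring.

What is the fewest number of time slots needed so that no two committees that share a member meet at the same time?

Budget and Outreach conflict, so at least 2 time slots are needed.
2 time slots suffice: time slot 1 → {Outreach, Design, Ethics, IT, Hiring}; time slot 2 → {Budget, Legal, Strategy, Research}. Every pair that conflicts lands in different time slots.

2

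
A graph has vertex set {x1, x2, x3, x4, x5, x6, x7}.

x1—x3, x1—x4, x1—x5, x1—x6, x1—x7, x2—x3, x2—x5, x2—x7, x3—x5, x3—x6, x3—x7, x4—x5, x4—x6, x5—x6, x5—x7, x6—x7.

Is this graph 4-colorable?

No

x1, x3, x5, x6, x7 are pairwise adjacent (a clique of size 5), so at least 5 colors are needed.
So 4 colors are not enough.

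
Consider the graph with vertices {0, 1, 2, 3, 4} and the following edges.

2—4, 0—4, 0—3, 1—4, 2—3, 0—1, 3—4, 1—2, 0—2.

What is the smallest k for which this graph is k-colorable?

0, 2, 3, 4 are pairwise adjacent (a clique of size 4), so at least 4 colors are needed.
A valid assignment using 4 colors: 0=red, 1=yellow, 2=blue, 3=yellow, 4=green. Every edge joins two different colors.

4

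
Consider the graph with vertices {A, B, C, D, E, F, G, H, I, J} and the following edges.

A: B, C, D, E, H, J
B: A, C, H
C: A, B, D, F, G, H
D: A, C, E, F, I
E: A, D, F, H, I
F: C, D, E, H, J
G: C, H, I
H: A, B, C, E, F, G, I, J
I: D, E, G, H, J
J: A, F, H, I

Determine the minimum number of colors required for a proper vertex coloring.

A, B, C, H are mutually adjacent (a clique of size 4), so at least 4 colors are needed.
A valid assignment using 4 colors: A=3, B=4, C=2, D=1, E=4, F=3, G=3, H=1, I=2, J=4. No two adjacent vertices share a color.

4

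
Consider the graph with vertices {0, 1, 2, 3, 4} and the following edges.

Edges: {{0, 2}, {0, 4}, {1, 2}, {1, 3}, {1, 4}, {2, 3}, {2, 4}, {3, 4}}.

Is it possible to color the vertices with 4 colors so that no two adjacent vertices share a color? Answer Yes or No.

Yes

The chromatic number is 4. 1, 2, 3, 4 are pairwise adjacent (a clique of size 4), so at least 4 colors are needed.
4 colors suffice: color red → {4}; color blue → {2}; color green → {0, 1}; color yellow → {3}.
That is already a proper 4-coloring.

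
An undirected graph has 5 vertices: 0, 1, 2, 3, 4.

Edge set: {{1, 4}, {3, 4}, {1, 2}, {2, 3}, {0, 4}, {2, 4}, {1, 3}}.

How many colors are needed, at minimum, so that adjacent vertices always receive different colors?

1, 2, 3, 4 form a clique, so at least 4 colors are needed.
4 colors suffice: color a → {4}; color b → {0, 2}; color c → {3}; color d → {1}. No two adjacent vertices share a color.

4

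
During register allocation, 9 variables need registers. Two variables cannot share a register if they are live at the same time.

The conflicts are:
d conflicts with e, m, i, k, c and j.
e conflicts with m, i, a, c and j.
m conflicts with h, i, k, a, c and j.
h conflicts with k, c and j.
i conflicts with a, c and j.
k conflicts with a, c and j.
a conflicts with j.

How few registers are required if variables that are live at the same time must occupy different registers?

5

e, m, i, a, j all conflict with each other, so at least 5 registers are needed.
A valid assignment using 5 registers: d=5, e=3, m=1, h=4, i=4, k=3, a=5, c=2, j=2. Every pair that conflicts lands in different registers.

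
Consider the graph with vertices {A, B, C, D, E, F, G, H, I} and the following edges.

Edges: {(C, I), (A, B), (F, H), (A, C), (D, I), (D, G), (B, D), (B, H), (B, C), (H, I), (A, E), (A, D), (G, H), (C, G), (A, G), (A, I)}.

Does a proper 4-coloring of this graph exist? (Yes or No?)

Yes

The chromatic number is 3. A, B, D are mutually adjacent, so at least 3 colors are needed.
One proper 3-coloring: A=1, B=2, C=3, D=3, E=2, F=2, G=2, H=1, I=2.
Since 4 ≥ 3, a proper 4-coloring certainly exists.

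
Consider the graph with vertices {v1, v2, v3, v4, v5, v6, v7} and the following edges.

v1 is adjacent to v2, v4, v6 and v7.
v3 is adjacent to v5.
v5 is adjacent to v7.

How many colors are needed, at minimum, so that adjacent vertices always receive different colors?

v1 and v6 are adjacent, so at least 2 colors are needed.
2 colors suffice: color R → {v1, v5}; color B → {v2, v3, v4, v6, v7}. No two adjacent vertices share a color.

2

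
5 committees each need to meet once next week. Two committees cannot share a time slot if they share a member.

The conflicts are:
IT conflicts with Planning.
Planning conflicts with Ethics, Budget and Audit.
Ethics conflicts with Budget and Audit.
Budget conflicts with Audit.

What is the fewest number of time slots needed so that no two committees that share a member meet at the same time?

Planning, Ethics, Budget, Audit pairwise conflict, so at least 4 time slots are needed.
4 time slots suffice: time slot 1 → {Planning}; time slot 2 → {IT, Audit}; time slot 3 → {Ethics}; time slot 4 → {Budget}. No two conflicting committees share a time slot.

4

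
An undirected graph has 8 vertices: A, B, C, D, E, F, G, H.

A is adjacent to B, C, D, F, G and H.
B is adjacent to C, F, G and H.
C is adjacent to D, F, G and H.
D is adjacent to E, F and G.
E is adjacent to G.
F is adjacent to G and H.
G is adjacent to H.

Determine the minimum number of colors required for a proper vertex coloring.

6

A, B, C, F, G, H are pairwise adjacent (a clique of size 6), so at least 6 colors are needed.
6 colors suffice: color 1 → {G}; color 2 → {A, E}; color 3 → {C}; color 4 → {F}; color 5 → {B, D}; color 6 → {H}. No two adjacent vertices share a color.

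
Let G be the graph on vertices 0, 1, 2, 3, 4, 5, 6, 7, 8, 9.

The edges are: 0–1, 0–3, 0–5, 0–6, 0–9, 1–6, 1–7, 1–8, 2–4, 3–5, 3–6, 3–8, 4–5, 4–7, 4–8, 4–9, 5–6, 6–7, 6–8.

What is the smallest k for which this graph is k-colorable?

4

0, 3, 5, 6 are pairwise adjacent (a clique of size 4), so at least 4 colors are needed.
One proper 4-coloring: 0=blue, 1=green, 2=blue, 3=green, 4=red, 5=yellow, 6=red, 7=blue, 8=blue, 9=green. Each edge has distinct colors on its endpoints.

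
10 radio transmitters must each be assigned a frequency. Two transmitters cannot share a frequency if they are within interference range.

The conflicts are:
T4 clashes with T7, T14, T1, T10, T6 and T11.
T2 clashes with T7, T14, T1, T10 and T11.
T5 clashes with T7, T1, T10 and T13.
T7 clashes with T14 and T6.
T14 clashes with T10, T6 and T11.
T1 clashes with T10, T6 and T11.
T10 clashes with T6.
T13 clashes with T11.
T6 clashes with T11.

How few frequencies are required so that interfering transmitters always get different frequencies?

4

T4, T7, T14, T6 are mutually in conflict, so at least 4 frequencies are needed.
4 frequencies suffice: frequency 1 → {T7, T10, T11}; frequency 2 → {T2, T5, T6}; frequency 3 → {T14, T1, T13}; frequency 4 → {T4}. No two conflicting transmitters share a frequency.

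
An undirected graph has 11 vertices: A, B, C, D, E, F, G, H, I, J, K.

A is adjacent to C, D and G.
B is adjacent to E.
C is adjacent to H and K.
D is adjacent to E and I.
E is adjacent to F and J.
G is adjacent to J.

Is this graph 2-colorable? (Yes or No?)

The cycle A-G-J-E-D-A has odd length 5, so it cannot be 2-colored; at least 3 colors are needed.
So 2 colors are not enough.

No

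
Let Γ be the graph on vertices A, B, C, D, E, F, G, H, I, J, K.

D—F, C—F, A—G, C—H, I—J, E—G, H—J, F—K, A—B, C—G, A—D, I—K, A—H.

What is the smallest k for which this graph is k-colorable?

The cycle C-G-A-D-F-C has odd length 5, so it cannot be 2-colored; at least 3 colors are needed.
A valid assignment using 3 colors: A=1, B=2, C=1, D=3, E=1, F=2, G=2, H=2, I=2, J=1, K=1. Each edge has distinct colors on its endpoints.

3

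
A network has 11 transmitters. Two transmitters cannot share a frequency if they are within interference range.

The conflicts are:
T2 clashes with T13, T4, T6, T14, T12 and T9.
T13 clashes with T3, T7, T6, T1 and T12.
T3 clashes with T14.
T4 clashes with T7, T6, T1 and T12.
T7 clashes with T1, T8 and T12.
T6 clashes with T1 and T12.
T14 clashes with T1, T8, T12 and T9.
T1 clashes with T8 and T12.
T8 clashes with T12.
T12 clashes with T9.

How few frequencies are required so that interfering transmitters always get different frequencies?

4

T2, T13, T6, T12 are mutually in conflict, so at least 4 frequencies are needed.
Using 4 frequencies: T2=2, T13=3, T3=1, T4=3, T7=4, T6=4, T14=4, T1=2, T8=3, T12=1, T9=3. Each listed conflict is separated.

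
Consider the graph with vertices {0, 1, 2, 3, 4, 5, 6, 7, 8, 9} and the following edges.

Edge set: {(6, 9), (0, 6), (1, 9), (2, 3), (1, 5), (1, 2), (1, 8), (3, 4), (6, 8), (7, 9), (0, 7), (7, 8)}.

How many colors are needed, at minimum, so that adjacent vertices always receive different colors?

2

0 and 7 are adjacent, so at least 2 colors are needed.
2 colors suffice: color red → {1, 3, 6, 7}; color blue → {0, 2, 4, 5, 8, 9}. Each edge has distinct colors on its endpoints.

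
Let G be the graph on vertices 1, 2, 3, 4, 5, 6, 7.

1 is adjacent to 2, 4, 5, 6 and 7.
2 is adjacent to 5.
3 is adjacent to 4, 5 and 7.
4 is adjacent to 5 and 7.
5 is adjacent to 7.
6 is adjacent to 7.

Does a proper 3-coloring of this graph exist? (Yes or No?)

3, 4, 5, 7 are pairwise adjacent (a clique of size 4), so at least 4 colors are needed.
So 3 colors are not enough.

No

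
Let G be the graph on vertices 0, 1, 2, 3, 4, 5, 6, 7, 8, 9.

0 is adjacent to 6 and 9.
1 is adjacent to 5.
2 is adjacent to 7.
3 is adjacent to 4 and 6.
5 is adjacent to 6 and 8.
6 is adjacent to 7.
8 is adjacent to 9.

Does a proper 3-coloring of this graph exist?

The chromatic number is 3. The cycle 8-5-6-0-9-8 has odd length 5, so it cannot be 2-colored; at least 3 colors are needed.
3 colors suffice: color red → {1, 2, 4, 6, 9}; color blue → {0, 3, 5, 7}; color green → {8}.
That is already a proper 3-coloring.

Yes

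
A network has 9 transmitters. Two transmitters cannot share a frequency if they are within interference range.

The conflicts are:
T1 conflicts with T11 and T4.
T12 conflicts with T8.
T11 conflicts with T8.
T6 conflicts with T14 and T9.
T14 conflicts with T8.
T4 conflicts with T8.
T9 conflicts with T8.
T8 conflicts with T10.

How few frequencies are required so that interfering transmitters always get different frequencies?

2

T12 and T8 conflict, so at least 2 frequencies are needed.
2 frequencies suffice: frequency 1 → {T1, T6, T8}; frequency 2 → {T12, T11, T14, T4, T9, T10}. Every pair that conflicts lands in different frequencies.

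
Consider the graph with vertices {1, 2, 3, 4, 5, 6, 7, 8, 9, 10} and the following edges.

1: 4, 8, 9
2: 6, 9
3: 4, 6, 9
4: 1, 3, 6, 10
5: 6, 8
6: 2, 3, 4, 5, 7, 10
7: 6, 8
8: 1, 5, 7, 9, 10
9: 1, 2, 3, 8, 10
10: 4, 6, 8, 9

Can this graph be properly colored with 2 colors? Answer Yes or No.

4, 6, 10 are mutually adjacent, so at least 3 colors are needed.
So 2 colors are not enough.

No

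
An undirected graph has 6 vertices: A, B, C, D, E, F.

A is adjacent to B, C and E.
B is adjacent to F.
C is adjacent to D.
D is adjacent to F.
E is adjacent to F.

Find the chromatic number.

The cycle D-C-A-B-F-D has odd length 5, so it cannot be 2-colored; at least 3 colors are needed.
3 colors suffice: color 1 → {A, F}; color 2 → {B, C, E}; color 3 → {D}. Each edge has distinct colors on its endpoints.

3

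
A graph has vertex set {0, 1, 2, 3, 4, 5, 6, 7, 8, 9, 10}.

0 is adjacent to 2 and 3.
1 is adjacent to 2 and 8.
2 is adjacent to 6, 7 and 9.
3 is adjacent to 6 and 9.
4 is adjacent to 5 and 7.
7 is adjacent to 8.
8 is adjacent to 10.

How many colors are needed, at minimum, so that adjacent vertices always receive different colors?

2

4 and 7 are adjacent, so at least 2 colors are needed.
One proper 2-coloring: 0=blue, 1=blue, 2=red, 3=red, 4=red, 5=blue, 6=blue, 7=blue, 8=red, 9=blue, 10=blue. Every edge joins two different colors.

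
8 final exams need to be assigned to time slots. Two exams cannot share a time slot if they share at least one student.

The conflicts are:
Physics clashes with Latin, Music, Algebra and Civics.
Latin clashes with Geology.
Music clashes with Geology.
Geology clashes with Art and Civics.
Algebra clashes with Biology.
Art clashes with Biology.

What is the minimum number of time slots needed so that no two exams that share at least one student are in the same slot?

Geology and Civics conflict, so at least 2 time slots are needed.
Using 2 time slots: Physics=1, Latin=2, Music=2, Geology=1, Algebra=2, Art=2, Biology=1, Civics=2. Every pair that conflicts lands in different time slots.

2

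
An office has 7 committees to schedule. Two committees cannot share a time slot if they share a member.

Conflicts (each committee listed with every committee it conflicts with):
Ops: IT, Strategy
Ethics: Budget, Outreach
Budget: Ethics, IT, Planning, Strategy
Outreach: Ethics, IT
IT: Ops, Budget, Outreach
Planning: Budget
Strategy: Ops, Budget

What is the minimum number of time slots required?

2

Ethics and Outreach conflict, so at least 2 time slots are needed.
2 time slots suffice: time slot 1 → {Ops, Budget, Outreach}; time slot 2 → {Ethics, IT, Planning, Strategy}. No two conflicting committees share a time slot.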